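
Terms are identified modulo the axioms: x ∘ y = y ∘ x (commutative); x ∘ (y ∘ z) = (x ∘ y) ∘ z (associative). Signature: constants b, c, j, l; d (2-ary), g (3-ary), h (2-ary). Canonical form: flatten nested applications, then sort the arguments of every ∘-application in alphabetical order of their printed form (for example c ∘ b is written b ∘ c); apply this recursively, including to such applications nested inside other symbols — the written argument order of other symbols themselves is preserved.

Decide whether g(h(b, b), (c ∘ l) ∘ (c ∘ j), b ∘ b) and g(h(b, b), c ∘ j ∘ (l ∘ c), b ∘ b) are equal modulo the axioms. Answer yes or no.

Answer: yes — both canonical forms are g(h(b, b), c ∘ c ∘ j ∘ l, b ∘ b)

Derivation:
Left:  g(h(b, b), (c ∘ l) ∘ (c ∘ j), b ∘ b)
  Focus inside:  (c ∘ l) ∘ (c ∘ j)
  Flatten:  c ∘ l ∘ c ∘ j
  Sort arguments:  c ∘ c ∘ j ∘ l
  Reassemble:  g(h(b, b), c ∘ c ∘ j ∘ l, b ∘ b)
Right:  g(h(b, b), c ∘ j ∘ (l ∘ c), b ∘ b)
  Descend into:  c ∘ j ∘ (l ∘ c)
  Merge nested applications:  c ∘ j ∘ l ∘ c
  Order the arguments:  c ∘ c ∘ j ∘ l
  Rebuild:  g(h(b, b), c ∘ c ∘ j ∘ l, b ∘ b)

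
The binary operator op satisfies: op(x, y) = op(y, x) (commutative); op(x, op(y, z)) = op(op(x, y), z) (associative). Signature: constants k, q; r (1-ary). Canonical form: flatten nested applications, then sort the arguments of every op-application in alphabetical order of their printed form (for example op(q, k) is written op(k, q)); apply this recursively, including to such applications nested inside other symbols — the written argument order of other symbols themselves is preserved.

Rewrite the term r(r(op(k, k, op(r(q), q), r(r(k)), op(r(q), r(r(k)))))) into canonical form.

Answer: r(r(op(k, k, q, r(q), r(q), r(r(k)), r(r(k)))))

Derivation:
Descend into:  op(k, k, op(r(q), q), r(r(k)), op(r(q), r(r(k))))
Merge nested applications:  op(k, k, r(q), q, r(r(k)), r(q), r(r(k)))
Order the arguments:  op(k, k, q, r(q), r(q), r(r(k)), r(r(k)))
Reassemble:  r(r(op(k, k, q, r(q), r(q), r(r(k)), r(r(k)))))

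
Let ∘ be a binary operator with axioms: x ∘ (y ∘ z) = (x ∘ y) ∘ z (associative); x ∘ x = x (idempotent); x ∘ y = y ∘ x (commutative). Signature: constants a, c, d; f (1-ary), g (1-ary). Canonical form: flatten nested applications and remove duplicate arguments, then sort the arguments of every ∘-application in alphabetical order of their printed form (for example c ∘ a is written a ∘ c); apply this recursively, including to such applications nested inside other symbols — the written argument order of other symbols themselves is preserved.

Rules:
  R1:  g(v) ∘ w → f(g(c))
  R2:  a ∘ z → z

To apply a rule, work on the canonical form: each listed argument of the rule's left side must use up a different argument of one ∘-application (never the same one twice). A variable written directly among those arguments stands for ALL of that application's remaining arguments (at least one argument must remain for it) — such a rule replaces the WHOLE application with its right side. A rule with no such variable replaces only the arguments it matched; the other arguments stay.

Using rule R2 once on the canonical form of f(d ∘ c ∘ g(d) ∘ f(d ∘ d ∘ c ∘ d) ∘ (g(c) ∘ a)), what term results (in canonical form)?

Canonical form:  f(a ∘ c ∘ d ∘ f(c ∘ d) ∘ g(c) ∘ g(d))
R2 matches:  uses a;  z := c ∘ d ∘ f(c ∘ d) ∘ g(c) ∘ g(d)
The variable takes the whole remainder — replace the entire application.
New term:  f(c ∘ d ∘ f(c ∘ d) ∘ g(c) ∘ g(d))

Answer: f(c ∘ d ∘ f(c ∘ d) ∘ g(c) ∘ g(d))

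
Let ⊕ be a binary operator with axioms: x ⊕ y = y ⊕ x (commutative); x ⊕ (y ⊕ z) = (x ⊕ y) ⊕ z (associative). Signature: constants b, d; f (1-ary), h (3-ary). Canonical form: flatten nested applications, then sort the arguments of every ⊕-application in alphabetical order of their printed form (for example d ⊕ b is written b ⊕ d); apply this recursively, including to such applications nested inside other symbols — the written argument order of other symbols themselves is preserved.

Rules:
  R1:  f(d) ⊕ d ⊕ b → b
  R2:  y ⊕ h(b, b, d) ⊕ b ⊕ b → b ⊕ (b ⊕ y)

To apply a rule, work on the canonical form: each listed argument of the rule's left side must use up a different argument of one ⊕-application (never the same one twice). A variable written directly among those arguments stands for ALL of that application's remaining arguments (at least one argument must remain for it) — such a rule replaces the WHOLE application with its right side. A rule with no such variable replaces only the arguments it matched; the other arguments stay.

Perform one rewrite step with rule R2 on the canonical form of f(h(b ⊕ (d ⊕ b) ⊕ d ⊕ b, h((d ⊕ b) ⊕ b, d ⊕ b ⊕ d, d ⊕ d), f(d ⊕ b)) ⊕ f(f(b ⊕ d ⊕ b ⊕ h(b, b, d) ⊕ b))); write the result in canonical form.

Canonical form:  f(f(f(b ⊕ b ⊕ b ⊕ d ⊕ h(b, b, d))) ⊕ h(b ⊕ b ⊕ b ⊕ d ⊕ d, h(b ⊕ b ⊕ d, b ⊕ d ⊕ d, d ⊕ d), f(b ⊕ d)))
R2 matches:  uses b, b, h(b, b, d);  y := b ⊕ d
The extension variable absorbs all remaining arguments, so the whole application is rewritten.
Giving:  f(f(f(b ⊕ b ⊕ b ⊕ d)) ⊕ h(b ⊕ b ⊕ b ⊕ d ⊕ d, h(b ⊕ b ⊕ d, b ⊕ d ⊕ d, d ⊕ d), f(b ⊕ d)))

Answer: f(f(f(b ⊕ b ⊕ b ⊕ d)) ⊕ h(b ⊕ b ⊕ b ⊕ d ⊕ d, h(b ⊕ b ⊕ d, b ⊕ d ⊕ d, d ⊕ d), f(b ⊕ d)))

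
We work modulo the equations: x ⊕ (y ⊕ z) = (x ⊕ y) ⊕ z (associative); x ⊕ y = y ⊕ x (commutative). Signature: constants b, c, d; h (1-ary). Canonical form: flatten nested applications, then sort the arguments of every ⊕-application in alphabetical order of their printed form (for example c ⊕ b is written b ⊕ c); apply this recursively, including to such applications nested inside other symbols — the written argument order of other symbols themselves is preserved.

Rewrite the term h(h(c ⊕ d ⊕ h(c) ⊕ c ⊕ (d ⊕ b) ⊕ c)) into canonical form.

Answer: h(h(b ⊕ c ⊕ c ⊕ c ⊕ d ⊕ d ⊕ h(c)))

Derivation:
Focus inside:  c ⊕ d ⊕ h(c) ⊕ c ⊕ (d ⊕ b) ⊕ c
Flatten:  c ⊕ d ⊕ h(c) ⊕ c ⊕ d ⊕ b ⊕ c
Sort:  b ⊕ c ⊕ c ⊕ c ⊕ d ⊕ d ⊕ h(c)
Put back:  h(h(b ⊕ c ⊕ c ⊕ c ⊕ d ⊕ d ⊕ h(c)))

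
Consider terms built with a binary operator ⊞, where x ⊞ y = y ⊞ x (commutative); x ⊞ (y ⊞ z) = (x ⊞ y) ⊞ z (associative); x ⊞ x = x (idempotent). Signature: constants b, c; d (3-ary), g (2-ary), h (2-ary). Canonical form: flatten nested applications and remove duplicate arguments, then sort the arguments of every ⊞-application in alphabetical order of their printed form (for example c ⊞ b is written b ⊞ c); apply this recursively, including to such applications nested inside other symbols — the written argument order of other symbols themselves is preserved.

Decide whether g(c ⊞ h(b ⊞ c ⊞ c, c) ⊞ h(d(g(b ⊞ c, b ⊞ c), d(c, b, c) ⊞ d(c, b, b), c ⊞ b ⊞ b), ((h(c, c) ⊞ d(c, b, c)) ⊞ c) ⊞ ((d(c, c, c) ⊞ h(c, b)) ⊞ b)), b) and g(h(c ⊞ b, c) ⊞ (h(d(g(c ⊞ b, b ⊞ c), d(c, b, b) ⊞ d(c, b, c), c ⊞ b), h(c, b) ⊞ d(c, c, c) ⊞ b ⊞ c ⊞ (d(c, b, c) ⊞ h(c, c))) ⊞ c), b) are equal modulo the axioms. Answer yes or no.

Answer: yes — both canonical forms are g(c ⊞ h(b ⊞ c, c) ⊞ h(d(g(b ⊞ c, b ⊞ c), d(c, b, b) ⊞ d(c, b, c), b ⊞ c), b ⊞ c ⊞ d(c, b, c) ⊞ d(c, c, c) ⊞ h(c, b) ⊞ h(c, c)), b)

Derivation:
Left:  g(c ⊞ h(b ⊞ c ⊞ c, c) ⊞ h(d(g(b ⊞ c, b ⊞ c), d(c, b, c) ⊞ d(c, b, b), c ⊞ b ⊞ b), ((h(c, c) ⊞ d(c, b, c)) ⊞ c) ⊞ ((d(c, c, c) ⊞ h(c, b)) ⊞ b)), b)
  Descend into:  c ⊞ h(b ⊞ c ⊞ c, c) ⊞ h(d(g(b ⊞ c, b ⊞ c), d(c, b, c) ⊞ d(c, b, b), c ⊞ b ⊞ b), ((h(c, c) ⊞ d(c, b, c)) ⊞ c) ⊞ ((d(c, c, c) ⊞ h(c, b)) ⊞ b))
  Simplify inside:  h(b ⊞ c ⊞ c, c)  →  h(b ⊞ c, c)
  Canonicalize subterm:  h(d(g(b ⊞ c, b ⊞ c), d(c, b, c) ⊞ d(c, b, b), c ⊞ b ⊞ b), ((h(c, c) ⊞ d(c, b, c)) ⊞ c) ⊞ ((d(c, c, c) ⊞ h(c, b)) ⊞ b))  →  h(d(g(b ⊞ c, b ⊞ c), d(c, b, b) ⊞ d(c, b, c), b ⊞ c), b ⊞ c ⊞ d(c, b, c) ⊞ d(c, c, c) ⊞ h(c, b) ⊞ h(c, c))
  Sort:  c ⊞ h(b ⊞ c, c) ⊞ h(d(g(b ⊞ c, b ⊞ c), d(c, b, b) ⊞ d(c, b, c), b ⊞ c), b ⊞ c ⊞ d(c, b, c) ⊞ d(c, c, c) ⊞ h(c, b) ⊞ h(c, c))
  Put back:  g(c ⊞ h(b ⊞ c, c) ⊞ h(d(g(b ⊞ c, b ⊞ c), d(c, b, b) ⊞ d(c, b, c), b ⊞ c), b ⊞ c ⊞ d(c, b, c) ⊞ d(c, c, c) ⊞ h(c, b) ⊞ h(c, c)), b)
Right:  g(h(c ⊞ b, c) ⊞ (h(d(g(c ⊞ b, b ⊞ c), d(c, b, b) ⊞ d(c, b, c), c ⊞ b), h(c, b) ⊞ d(c, c, c) ⊞ b ⊞ c ⊞ (d(c, b, c) ⊞ h(c, c))) ⊞ c), b)
  Work inside:  h(c ⊞ b, c) ⊞ (h(d(g(c ⊞ b, b ⊞ c), d(c, b, b) ⊞ d(c, b, c), c ⊞ b), h(c, b) ⊞ d(c, c, c) ⊞ b ⊞ c ⊞ (d(c, b, c) ⊞ h(c, c))) ⊞ c)
  Flatten:  h(c ⊞ b, c) ⊞ h(d(g(c ⊞ b, b ⊞ c), d(c, b, b) ⊞ d(c, b, c), c ⊞ b), h(c, b) ⊞ d(c, c, c) ⊞ b ⊞ c ⊞ (d(c, b, c) ⊞ h(c, c))) ⊞ c
  Inside:  h(c ⊞ b, c)  →  h(b ⊞ c, c)
  Inside:  h(d(g(c ⊞ b, b ⊞ c), d(c, b, b) ⊞ d(c, b, c), c ⊞ b), h(c, b) ⊞ d(c, c, c) ⊞ b ⊞ c ⊞ (d(c, b, c) ⊞ h(c, c)))  →  h(d(g(b ⊞ c, b ⊞ c), d(c, b, b) ⊞ d(c, b, c), b ⊞ c), b ⊞ c ⊞ d(c, b, c) ⊞ d(c, c, c) ⊞ h(c, b) ⊞ h(c, c))
  Sort:  c ⊞ h(b ⊞ c, c) ⊞ h(d(g(b ⊞ c, b ⊞ c), d(c, b, b) ⊞ d(c, b, c), b ⊞ c), b ⊞ c ⊞ d(c, b, c) ⊞ d(c, c, c) ⊞ h(c, b) ⊞ h(c, c))
  Reassemble:  g(c ⊞ h(b ⊞ c, c) ⊞ h(d(g(b ⊞ c, b ⊞ c), d(c, b, b) ⊞ d(c, b, c), b ⊞ c), b ⊞ c ⊞ d(c, b, c) ⊞ d(c, c, c) ⊞ h(c, b) ⊞ h(c, c)), b)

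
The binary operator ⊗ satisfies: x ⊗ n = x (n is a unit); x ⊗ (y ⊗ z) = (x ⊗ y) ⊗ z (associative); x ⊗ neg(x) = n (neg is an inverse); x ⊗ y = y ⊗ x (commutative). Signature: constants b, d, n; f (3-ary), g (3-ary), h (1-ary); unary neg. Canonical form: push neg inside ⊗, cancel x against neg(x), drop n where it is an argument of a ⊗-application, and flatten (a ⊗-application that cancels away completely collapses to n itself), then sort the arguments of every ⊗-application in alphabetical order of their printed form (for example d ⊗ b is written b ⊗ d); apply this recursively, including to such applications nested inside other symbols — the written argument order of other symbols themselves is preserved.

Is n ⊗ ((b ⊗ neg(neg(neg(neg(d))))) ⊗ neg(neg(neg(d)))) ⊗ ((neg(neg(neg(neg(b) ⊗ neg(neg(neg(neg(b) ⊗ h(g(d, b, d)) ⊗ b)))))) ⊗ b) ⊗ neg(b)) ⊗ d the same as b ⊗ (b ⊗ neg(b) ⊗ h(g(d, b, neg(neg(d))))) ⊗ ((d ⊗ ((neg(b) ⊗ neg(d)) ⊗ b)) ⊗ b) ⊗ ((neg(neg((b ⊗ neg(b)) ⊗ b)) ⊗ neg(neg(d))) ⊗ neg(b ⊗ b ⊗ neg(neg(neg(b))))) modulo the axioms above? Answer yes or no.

Answer: yes — both canonical forms are b ⊗ b ⊗ d ⊗ h(g(d, b, d))

Derivation:
Left:  n ⊗ ((b ⊗ neg(neg(neg(neg(d))))) ⊗ neg(neg(neg(d)))) ⊗ ((neg(neg(neg(neg(b) ⊗ neg(neg(neg(neg(b) ⊗ h(g(d, b, d)) ⊗ b)))))) ⊗ b) ⊗ neg(b)) ⊗ d
  Push neg inside:  distribute neg over ⊗ and collapse double neg
  Collect:  b ⊗ b ⊗ d ⊗ h(g(d, b, d))
Right:  b ⊗ (b ⊗ neg(b) ⊗ h(g(d, b, neg(neg(d))))) ⊗ ((d ⊗ ((neg(b) ⊗ neg(d)) ⊗ b)) ⊗ b) ⊗ ((neg(neg((b ⊗ neg(b)) ⊗ b)) ⊗ neg(neg(d))) ⊗ neg(b ⊗ b ⊗ neg(neg(neg(b)))))
  Push neg inside:  distribute neg over ⊗ and collapse double neg
  Collect terms:  b ⊗ b ⊗ h(g(d, b, d)) ⊗ d
  Order the arguments:  b ⊗ b ⊗ d ⊗ h(g(d, b, d))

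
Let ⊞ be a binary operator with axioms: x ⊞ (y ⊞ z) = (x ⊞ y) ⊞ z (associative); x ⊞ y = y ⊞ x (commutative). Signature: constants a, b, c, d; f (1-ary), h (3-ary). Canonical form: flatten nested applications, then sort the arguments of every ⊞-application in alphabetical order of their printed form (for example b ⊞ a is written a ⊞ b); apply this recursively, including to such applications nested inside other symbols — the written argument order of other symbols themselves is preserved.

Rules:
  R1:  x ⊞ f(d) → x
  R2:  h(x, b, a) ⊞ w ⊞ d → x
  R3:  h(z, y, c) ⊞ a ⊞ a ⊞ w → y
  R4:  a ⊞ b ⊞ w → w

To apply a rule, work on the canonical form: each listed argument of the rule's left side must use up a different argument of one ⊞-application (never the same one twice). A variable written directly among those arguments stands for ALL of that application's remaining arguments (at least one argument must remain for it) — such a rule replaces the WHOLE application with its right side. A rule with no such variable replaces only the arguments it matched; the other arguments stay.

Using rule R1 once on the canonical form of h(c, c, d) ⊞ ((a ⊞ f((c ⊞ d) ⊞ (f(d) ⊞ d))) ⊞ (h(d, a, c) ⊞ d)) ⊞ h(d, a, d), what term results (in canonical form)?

Answer: a ⊞ d ⊞ f(c ⊞ d ⊞ d) ⊞ h(c, c, d) ⊞ h(d, a, c) ⊞ h(d, a, d)

Derivation:
Canonical form:  a ⊞ d ⊞ f(c ⊞ d ⊞ d ⊞ f(d)) ⊞ h(c, c, d) ⊞ h(d, a, c) ⊞ h(d, a, d)
R1 matches:  uses f(d);  x := c ⊞ d ⊞ d
The extension variable absorbs all remaining arguments, so the whole application is rewritten.
Result:  a ⊞ d ⊞ f(c ⊞ d ⊞ d) ⊞ h(c, c, d) ⊞ h(d, a, c) ⊞ h(d, a, d)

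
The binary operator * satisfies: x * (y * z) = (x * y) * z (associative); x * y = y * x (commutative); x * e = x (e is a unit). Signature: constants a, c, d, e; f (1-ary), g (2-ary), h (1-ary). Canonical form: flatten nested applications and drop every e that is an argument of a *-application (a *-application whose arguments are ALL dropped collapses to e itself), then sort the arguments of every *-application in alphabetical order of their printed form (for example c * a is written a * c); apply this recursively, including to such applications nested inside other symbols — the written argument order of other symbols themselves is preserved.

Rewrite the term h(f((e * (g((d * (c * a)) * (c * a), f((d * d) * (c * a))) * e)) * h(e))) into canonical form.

Focus inside:  (e * (g((d * (c * a)) * (c * a), f((d * d) * (c * a))) * e)) * h(e)
Merge nested applications:  e * g((d * (c * a)) * (c * a), f((d * d) * (c * a))) * e * h(e)
Canonicalize subterm:  g((d * (c * a)) * (c * a), f((d * d) * (c * a)))  →  g(a * a * c * c * d, f(a * c * d * d))
Unit:  drop e (×2)
Order the arguments:  g(a * a * c * c * d, f(a * c * d * d)) * h(e)
Put back:  h(f(g(a * a * c * c * d, f(a * c * d * d)) * h(e)))

Answer: h(f(g(a * a * c * c * d, f(a * c * d * d)) * h(e)))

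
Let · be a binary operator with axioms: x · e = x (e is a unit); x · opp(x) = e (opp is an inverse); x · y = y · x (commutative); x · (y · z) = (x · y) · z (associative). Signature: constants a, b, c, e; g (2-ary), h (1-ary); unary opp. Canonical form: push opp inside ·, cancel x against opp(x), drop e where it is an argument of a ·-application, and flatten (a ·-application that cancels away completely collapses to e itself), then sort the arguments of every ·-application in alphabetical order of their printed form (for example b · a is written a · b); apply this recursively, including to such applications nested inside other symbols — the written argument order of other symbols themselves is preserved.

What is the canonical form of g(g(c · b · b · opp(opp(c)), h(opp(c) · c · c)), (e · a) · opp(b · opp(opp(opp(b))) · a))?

Answer: g(g(b · b · c · c, h(c)), e)

Derivation:
Descend into:  (e · a) · opp(b · opp(opp(opp(b))) · a)
Push opp inside:  distribute opp over · and collapse double opp
Inverses cancel:  a cancels; b cancels
Sort arguments:  e
Rebuild:  g(g(b · b · c · c, h(c)), e)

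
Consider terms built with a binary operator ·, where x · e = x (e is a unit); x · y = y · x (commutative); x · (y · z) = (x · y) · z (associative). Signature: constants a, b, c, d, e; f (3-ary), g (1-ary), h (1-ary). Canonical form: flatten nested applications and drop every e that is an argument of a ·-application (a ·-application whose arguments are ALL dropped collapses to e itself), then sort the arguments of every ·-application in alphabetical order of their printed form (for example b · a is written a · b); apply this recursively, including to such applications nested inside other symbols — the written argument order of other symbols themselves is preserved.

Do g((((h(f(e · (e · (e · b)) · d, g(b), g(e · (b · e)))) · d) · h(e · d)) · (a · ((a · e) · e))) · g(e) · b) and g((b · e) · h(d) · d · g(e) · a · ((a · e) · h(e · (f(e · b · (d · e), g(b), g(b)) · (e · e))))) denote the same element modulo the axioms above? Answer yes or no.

Answer: yes — both canonical forms are g(a · a · b · d · g(e) · h(d) · h(f(b · d, g(b), g(b))))

Derivation:
Left:  g((((h(f(e · (e · (e · b)) · d, g(b), g(e · (b · e)))) · d) · h(e · d)) · (a · ((a · e) · e))) · g(e) · b)
  Focus inside:  (((h(f(e · (e · (e · b)) · d, g(b), g(e · (b · e)))) · d) · h(e · d)) · (a · ((a · e) · e))) · g(e) · b
  Flatten:  h(f(e · (e · (e · b)) · d, g(b), g(e · (b · e)))) · d · h(e · d) · a · a · e · e · g(e) · b
  Inside:  h(f(e · (e · (e · b)) · d, g(b), g(e · (b · e))))  →  h(f(b · d, g(b), g(b)))
  Canonicalize subterm:  h(e · d)  →  h(d)
  Drop the unit:  drop e (×2)
  Order the arguments:  a · a · b · d · g(e) · h(d) · h(f(b · d, g(b), g(b)))
  Put back:  g(a · a · b · d · g(e) · h(d) · h(f(b · d, g(b), g(b))))
Right:  g((b · e) · h(d) · d · g(e) · a · ((a · e) · h(e · (f(e · b · (d · e), g(b), g(b)) · (e · e)))))
  Descend into:  (b · e) · h(d) · d · g(e) · a · ((a · e) · h(e · (f(e · b · (d · e), g(b), g(b)) · (e · e))))
  Un-nest:  b · e · h(d) · d · g(e) · a · a · e · h(e · (f(e · b · (d · e), g(b), g(b)) · (e · e)))
  Simplify inside:  h(e · (f(e · b · (d · e), g(b), g(b)) · (e · e)))  →  h(f(b · d, g(b), g(b)))
  Drop the unit:  drop e (×2)
  Sort arguments:  a · a · b · d · g(e) · h(d) · h(f(b · d, g(b), g(b)))
  Reassemble:  g(a · a · b · d · g(e) · h(d) · h(f(b · d, g(b), g(b))))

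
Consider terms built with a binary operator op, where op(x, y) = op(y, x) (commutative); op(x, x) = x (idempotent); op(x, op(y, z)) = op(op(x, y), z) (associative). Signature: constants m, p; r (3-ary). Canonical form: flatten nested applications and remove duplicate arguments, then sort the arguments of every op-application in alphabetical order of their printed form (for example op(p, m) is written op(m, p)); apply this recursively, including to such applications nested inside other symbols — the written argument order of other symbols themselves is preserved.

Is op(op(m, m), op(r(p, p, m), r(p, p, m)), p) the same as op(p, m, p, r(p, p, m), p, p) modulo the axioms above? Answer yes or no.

Answer: yes — both canonical forms are op(m, p, r(p, p, m))

Derivation:
Left:  op(op(m, m), op(r(p, p, m), r(p, p, m)), p)
  Merge nested applications:  op(m, m, r(p, p, m), r(p, p, m), p)
  Idempotence:  drop duplicate m, r(p, p, m)
  Sort:  op(m, p, r(p, p, m))
Right:  op(p, m, p, r(p, p, m), p, p)
  Drop duplicates:  drop duplicate p, p, p
  Sort:  op(m, p, r(p, p, m))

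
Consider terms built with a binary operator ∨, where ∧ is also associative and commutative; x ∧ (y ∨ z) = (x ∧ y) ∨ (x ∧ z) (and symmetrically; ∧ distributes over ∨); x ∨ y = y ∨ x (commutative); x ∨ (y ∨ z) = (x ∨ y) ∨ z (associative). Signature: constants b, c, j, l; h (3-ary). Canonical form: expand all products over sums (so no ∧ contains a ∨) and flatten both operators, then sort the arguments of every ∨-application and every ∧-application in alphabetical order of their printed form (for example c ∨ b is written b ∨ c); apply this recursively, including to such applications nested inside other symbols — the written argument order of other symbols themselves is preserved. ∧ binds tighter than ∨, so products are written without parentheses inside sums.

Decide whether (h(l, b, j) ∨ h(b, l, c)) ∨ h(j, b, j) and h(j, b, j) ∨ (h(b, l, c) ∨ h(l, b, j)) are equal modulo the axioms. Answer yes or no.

Left:  (h(l, b, j) ∨ h(b, l, c)) ∨ h(j, b, j)
  Flatten:  h(l, b, j) ∨ h(b, l, c) ∨ h(j, b, j)
  Order the arguments:  h(b, l, c) ∨ h(j, b, j) ∨ h(l, b, j)
Right:  h(j, b, j) ∨ (h(b, l, c) ∨ h(l, b, j))
  Un-nest:  h(j, b, j) ∨ h(b, l, c) ∨ h(l, b, j)
  Sort:  h(b, l, c) ∨ h(j, b, j) ∨ h(l, b, j)

Answer: yes — both canonical forms are h(b, l, c) ∨ h(j, b, j) ∨ h(l, b, j)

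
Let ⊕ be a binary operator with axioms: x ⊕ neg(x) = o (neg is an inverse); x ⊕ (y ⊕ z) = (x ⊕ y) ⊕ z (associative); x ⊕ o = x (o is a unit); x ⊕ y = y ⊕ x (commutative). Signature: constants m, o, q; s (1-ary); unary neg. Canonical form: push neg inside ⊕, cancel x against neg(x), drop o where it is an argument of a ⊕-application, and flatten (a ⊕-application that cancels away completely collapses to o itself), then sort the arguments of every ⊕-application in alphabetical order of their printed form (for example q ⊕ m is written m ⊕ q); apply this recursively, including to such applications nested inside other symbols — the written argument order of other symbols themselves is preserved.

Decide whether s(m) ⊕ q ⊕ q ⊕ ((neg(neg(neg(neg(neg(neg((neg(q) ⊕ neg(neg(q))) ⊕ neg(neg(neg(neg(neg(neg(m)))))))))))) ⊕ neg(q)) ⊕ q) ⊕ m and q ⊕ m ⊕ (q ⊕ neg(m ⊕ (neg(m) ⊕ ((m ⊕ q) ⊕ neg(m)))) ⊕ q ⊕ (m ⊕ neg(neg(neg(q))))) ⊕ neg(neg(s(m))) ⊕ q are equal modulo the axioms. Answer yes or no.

Answer: yes — both canonical forms are m ⊕ m ⊕ q ⊕ q ⊕ s(m)

Derivation:
Left:  s(m) ⊕ q ⊕ q ⊕ ((neg(neg(neg(neg(neg(neg((neg(q) ⊕ neg(neg(q))) ⊕ neg(neg(neg(neg(neg(neg(m)))))))))))) ⊕ neg(q)) ⊕ q) ⊕ m
  Push neg inside:  distribute neg over ⊕ and collapse double neg
  Collect terms:  s(m) ⊕ q ⊕ q ⊕ m ⊕ m
  Sort arguments:  m ⊕ m ⊕ q ⊕ q ⊕ s(m)
Right:  q ⊕ m ⊕ (q ⊕ neg(m ⊕ (neg(m) ⊕ ((m ⊕ q) ⊕ neg(m)))) ⊕ q ⊕ (m ⊕ neg(neg(neg(q))))) ⊕ neg(neg(s(m))) ⊕ q
  Push neg inside:  distribute neg over ⊕ and collapse double neg
  Collect:  q ⊕ q ⊕ m ⊕ m ⊕ s(m)
  Sort arguments:  m ⊕ m ⊕ q ⊕ q ⊕ s(m)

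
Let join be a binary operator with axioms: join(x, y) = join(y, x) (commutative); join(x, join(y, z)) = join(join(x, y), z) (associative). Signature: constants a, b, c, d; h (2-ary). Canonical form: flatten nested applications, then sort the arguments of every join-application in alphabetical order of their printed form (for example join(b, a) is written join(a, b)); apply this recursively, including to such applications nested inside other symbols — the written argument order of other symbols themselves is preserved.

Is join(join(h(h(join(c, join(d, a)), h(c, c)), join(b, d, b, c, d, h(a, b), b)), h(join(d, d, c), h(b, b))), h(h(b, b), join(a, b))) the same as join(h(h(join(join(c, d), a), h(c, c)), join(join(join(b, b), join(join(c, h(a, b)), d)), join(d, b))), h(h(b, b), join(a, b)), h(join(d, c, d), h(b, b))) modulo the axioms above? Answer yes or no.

Left:  join(join(h(h(join(c, join(d, a)), h(c, c)), join(b, d, b, c, d, h(a, b), b)), h(join(d, d, c), h(b, b))), h(h(b, b), join(a, b)))
  Un-nest:  join(h(h(join(c, join(d, a)), h(c, c)), join(b, d, b, c, d, h(a, b), b)), h(join(d, d, c), h(b, b)), h(h(b, b), join(a, b)))
  Simplify inside:  h(h(join(c, join(d, a)), h(c, c)), join(b, d, b, c, d, h(a, b), b))  →  h(h(join(a, c, d), h(c, c)), join(b, b, b, c, d, d, h(a, b)))
  Canonicalize subterm:  h(join(d, d, c), h(b, b))  →  h(join(c, d, d), h(b, b))
  Order the arguments:  join(h(h(b, b), join(a, b)), h(h(join(a, c, d), h(c, c)), join(b, b, b, c, d, d, h(a, b))), h(join(c, d, d), h(b, b)))
Right:  join(h(h(join(join(c, d), a), h(c, c)), join(join(join(b, b), join(join(c, h(a, b)), d)), join(d, b))), h(h(b, b), join(a, b)), h(join(d, c, d), h(b, b)))
  Inside:  h(h(join(join(c, d), a), h(c, c)), join(join(join(b, b), join(join(c, h(a, b)), d)), join(d, b)))  →  h(h(join(a, c, d), h(c, c)), join(b, b, b, c, d, d, h(a, b)))
  Simplify inside:  h(join(d, c, d), h(b, b))  →  h(join(c, d, d), h(b, b))
  Order the arguments:  join(h(h(b, b), join(a, b)), h(h(join(a, c, d), h(c, c)), join(b, b, b, c, d, d, h(a, b))), h(join(c, d, d), h(b, b)))

Answer: yes — both canonical forms are join(h(h(b, b), join(a, b)), h(h(join(a, c, d), h(c, c)), join(b, b, b, c, d, d, h(a, b))), h(join(c, d, d), h(b, b)))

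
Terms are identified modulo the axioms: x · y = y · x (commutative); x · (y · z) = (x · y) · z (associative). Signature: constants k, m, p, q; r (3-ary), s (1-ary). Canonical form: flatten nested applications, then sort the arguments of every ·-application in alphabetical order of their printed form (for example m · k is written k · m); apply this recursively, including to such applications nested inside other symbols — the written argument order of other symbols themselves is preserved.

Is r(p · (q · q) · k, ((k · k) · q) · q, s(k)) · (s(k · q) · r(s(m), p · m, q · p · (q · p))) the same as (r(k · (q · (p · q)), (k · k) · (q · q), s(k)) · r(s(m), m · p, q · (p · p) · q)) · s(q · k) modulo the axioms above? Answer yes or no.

Left:  r(p · (q · q) · k, ((k · k) · q) · q, s(k)) · (s(k · q) · r(s(m), p · m, q · p · (q · p)))
  Merge nested applications:  r(p · (q · q) · k, ((k · k) · q) · q, s(k)) · s(k · q) · r(s(m), p · m, q · p · (q · p))
  Inside:  r(p · (q · q) · k, ((k · k) · q) · q, s(k))  →  r(k · p · q · q, k · k · q · q, s(k))
  Simplify inside:  r(s(m), p · m, q · p · (q · p))  →  r(s(m), m · p, p · p · q · q)
  Order the arguments:  r(k · p · q · q, k · k · q · q, s(k)) · r(s(m), m · p, p · p · q · q) · s(k · q)
Right:  (r(k · (q · (p · q)), (k · k) · (q · q), s(k)) · r(s(m), m · p, q · (p · p) · q)) · s(q · k)
  Un-nest:  r(k · (q · (p · q)), (k · k) · (q · q), s(k)) · r(s(m), m · p, q · (p · p) · q) · s(q · k)
  Canonicalize subterm:  r(k · (q · (p · q)), (k · k) · (q · q), s(k))  →  r(k · p · q · q, k · k · q · q, s(k))
  Inside:  r(s(m), m · p, q · (p · p) · q)  →  r(s(m), m · p, p · p · q · q)
  Inside:  s(q · k)  →  s(k · q)
  Sort:  r(k · p · q · q, k · k · q · q, s(k)) · r(s(m), m · p, p · p · q · q) · s(k · q)

Answer: yes — both canonical forms are r(k · p · q · q, k · k · q · q, s(k)) · r(s(m), m · p, p · p · q · q) · s(k · q)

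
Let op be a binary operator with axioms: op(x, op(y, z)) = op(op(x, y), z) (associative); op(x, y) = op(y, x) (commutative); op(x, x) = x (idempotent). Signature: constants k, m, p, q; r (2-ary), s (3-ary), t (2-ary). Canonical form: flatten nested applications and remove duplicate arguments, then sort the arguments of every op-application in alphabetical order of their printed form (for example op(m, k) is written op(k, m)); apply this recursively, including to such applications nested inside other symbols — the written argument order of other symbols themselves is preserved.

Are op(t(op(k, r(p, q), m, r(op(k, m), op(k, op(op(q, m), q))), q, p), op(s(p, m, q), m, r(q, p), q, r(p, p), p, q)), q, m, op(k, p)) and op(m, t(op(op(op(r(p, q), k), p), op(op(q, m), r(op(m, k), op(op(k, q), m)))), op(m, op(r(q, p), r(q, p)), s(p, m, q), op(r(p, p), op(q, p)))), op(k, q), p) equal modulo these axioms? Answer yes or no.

Answer: yes — both canonical forms are op(k, m, p, q, t(op(k, m, p, q, r(op(k, m), op(k, m, q)), r(p, q)), op(m, p, q, r(p, p), r(q, p), s(p, m, q))))

Derivation:
Left:  op(t(op(k, r(p, q), m, r(op(k, m), op(k, op(op(q, m), q))), q, p), op(s(p, m, q), m, r(q, p), q, r(p, p), p, q)), q, m, op(k, p))
  Flatten:  op(t(op(k, r(p, q), m, r(op(k, m), op(k, op(op(q, m), q))), q, p), op(s(p, m, q), m, r(q, p), q, r(p, p), p, q)), q, m, k, p)
  Inside:  t(op(k, r(p, q), m, r(op(k, m), op(k, op(op(q, m), q))), q, p), op(s(p, m, q), m, r(q, p), q, r(p, p), p, q))  →  t(op(k, m, p, q, r(op(k, m), op(k, m, q)), r(p, q)), op(m, p, q, r(p, p), r(q, p), s(p, m, q)))
  Sort:  op(k, m, p, q, t(op(k, m, p, q, r(op(k, m), op(k, m, q)), r(p, q)), op(m, p, q, r(p, p), r(q, p), s(p, m, q))))
Right:  op(m, t(op(op(op(r(p, q), k), p), op(op(q, m), r(op(m, k), op(op(k, q), m)))), op(m, op(r(q, p), r(q, p)), s(p, m, q), op(r(p, p), op(q, p)))), op(k, q), p)
  Flatten:  op(m, t(op(op(op(r(p, q), k), p), op(op(q, m), r(op(m, k), op(op(k, q), m)))), op(m, op(r(q, p), r(q, p)), s(p, m, q), op(r(p, p), op(q, p)))), k, q, p)
  Inside:  t(op(op(op(r(p, q), k), p), op(op(q, m), r(op(m, k), op(op(k, q), m)))), op(m, op(r(q, p), r(q, p)), s(p, m, q), op(r(p, p), op(q, p))))  →  t(op(k, m, p, q, r(op(k, m), op(k, m, q)), r(p, q)), op(m, p, q, r(p, p), r(q, p), s(p, m, q)))
  Sort:  op(k, m, p, q, t(op(k, m, p, q, r(op(k, m), op(k, m, q)), r(p, q)), op(m, p, q, r(p, p), r(q, p), s(p, m, q))))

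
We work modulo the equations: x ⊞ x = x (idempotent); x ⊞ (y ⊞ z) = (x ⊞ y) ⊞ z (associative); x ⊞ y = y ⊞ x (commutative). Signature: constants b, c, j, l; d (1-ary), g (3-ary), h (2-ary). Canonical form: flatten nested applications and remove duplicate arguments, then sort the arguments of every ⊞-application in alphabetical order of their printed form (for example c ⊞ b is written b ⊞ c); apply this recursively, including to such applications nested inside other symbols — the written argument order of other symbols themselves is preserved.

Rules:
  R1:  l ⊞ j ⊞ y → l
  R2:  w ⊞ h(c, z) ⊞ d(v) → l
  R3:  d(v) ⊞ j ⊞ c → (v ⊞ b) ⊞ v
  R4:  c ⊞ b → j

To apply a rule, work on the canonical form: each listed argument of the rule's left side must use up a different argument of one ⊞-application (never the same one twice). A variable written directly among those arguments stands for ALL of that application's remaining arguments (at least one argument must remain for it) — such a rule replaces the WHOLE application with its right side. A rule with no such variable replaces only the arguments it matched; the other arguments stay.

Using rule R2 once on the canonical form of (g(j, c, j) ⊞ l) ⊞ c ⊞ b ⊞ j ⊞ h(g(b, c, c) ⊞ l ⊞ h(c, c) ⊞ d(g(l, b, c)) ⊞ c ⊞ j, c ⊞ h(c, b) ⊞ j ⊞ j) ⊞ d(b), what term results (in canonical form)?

Canonical form:  b ⊞ c ⊞ d(b) ⊞ g(j, c, j) ⊞ h(c ⊞ d(g(l, b, c)) ⊞ g(b, c, c) ⊞ h(c, c) ⊞ j ⊞ l, c ⊞ h(c, b) ⊞ j) ⊞ j ⊞ l
R2 matches:  uses d(g(l, b, c)), h(c, c);  v := g(l, b, c), w := c ⊞ g(b, c, c) ⊞ j ⊞ l, z := c
Every leftover argument binds to the variable; the entire application is replaced.
Result:  b ⊞ c ⊞ d(b) ⊞ g(j, c, j) ⊞ h(l, c ⊞ h(c, b) ⊞ j) ⊞ j ⊞ l

Answer: b ⊞ c ⊞ d(b) ⊞ g(j, c, j) ⊞ h(l, c ⊞ h(c, b) ⊞ j) ⊞ j ⊞ l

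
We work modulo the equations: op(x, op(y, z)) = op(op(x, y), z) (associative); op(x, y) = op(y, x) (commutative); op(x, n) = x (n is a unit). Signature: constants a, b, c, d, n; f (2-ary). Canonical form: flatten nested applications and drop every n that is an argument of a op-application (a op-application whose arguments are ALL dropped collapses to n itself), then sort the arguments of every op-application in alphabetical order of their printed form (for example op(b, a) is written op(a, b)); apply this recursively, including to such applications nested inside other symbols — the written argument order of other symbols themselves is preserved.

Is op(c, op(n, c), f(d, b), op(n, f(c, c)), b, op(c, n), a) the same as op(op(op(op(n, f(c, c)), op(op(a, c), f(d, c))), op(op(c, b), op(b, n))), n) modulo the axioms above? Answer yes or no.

Left:  op(c, op(n, c), f(d, b), op(n, f(c, c)), b, op(c, n), a)
  Merge nested applications:  op(c, n, c, f(d, b), n, f(c, c), b, c, n, a)
  Drop the unit:  drop n (×3)
  Sort arguments:  op(a, b, c, c, c, f(c, c), f(d, b))
Right:  op(op(op(op(n, f(c, c)), op(op(a, c), f(d, c))), op(op(c, b), op(b, n))), n)
  Un-nest:  op(n, f(c, c), a, c, f(d, c), c, b, b, n, n)
  Unit:  drop n (×3)
  Order the arguments:  op(a, b, b, c, c, f(c, c), f(d, c))

Answer: no — op(a, b, c, c, c, f(c, c), f(d, b)) vs op(a, b, b, c, c, f(c, c), f(d, c))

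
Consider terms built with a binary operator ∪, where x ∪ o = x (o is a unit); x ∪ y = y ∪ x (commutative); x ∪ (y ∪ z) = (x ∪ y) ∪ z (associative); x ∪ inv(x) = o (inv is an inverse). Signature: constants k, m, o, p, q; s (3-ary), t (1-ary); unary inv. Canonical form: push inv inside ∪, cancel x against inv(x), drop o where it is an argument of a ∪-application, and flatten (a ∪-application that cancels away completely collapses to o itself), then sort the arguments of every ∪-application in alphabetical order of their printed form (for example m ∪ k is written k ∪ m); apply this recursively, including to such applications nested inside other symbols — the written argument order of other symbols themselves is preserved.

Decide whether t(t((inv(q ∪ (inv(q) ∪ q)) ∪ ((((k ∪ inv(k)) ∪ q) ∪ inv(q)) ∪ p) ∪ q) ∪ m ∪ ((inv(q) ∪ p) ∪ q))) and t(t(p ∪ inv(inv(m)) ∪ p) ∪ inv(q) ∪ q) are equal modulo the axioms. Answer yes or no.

Left:  t(t((inv(q ∪ (inv(q) ∪ q)) ∪ ((((k ∪ inv(k)) ∪ q) ∪ inv(q)) ∪ p) ∪ q) ∪ m ∪ ((inv(q) ∪ p) ∪ q)))
  Work inside:  (inv(q ∪ (inv(q) ∪ q)) ∪ ((((k ∪ inv(k)) ∪ q) ∪ inv(q)) ∪ p) ∪ q) ∪ m ∪ ((inv(q) ∪ p) ∪ q)
  Push inv inside:  distribute inv over ∪ and collapse double inv
  Inverses cancel:  q cancels; k cancels
  Combine occurrences:  p ∪ p ∪ m
  Sort:  m ∪ p ∪ p
  Put back:  t(t(m ∪ p ∪ p))
Right:  t(t(p ∪ inv(inv(m)) ∪ p) ∪ inv(q) ∪ q)
  Work inside:  t(p ∪ inv(inv(m)) ∪ p) ∪ inv(q) ∪ q
  Push inv inside:  distribute inv over ∪ and collapse double inv
  Inverses cancel:  q cancels
  Collect terms:  t(m ∪ p ∪ p)
  Rebuild:  t(t(m ∪ p ∪ p))

Answer: yes — both canonical forms are t(t(m ∪ p ∪ p))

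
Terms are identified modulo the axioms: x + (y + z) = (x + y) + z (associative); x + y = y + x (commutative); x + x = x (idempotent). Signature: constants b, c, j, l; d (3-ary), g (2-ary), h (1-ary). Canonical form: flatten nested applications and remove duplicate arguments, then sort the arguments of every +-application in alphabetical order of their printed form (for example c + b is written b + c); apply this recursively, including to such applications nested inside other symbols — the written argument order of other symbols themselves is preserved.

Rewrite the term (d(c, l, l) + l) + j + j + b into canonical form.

Un-nest:  d(c, l, l) + l + j + j + b
Deduplicate:  drop duplicate j
Sort:  b + d(c, l, l) + j + l

Answer: b + d(c, l, l) + j + l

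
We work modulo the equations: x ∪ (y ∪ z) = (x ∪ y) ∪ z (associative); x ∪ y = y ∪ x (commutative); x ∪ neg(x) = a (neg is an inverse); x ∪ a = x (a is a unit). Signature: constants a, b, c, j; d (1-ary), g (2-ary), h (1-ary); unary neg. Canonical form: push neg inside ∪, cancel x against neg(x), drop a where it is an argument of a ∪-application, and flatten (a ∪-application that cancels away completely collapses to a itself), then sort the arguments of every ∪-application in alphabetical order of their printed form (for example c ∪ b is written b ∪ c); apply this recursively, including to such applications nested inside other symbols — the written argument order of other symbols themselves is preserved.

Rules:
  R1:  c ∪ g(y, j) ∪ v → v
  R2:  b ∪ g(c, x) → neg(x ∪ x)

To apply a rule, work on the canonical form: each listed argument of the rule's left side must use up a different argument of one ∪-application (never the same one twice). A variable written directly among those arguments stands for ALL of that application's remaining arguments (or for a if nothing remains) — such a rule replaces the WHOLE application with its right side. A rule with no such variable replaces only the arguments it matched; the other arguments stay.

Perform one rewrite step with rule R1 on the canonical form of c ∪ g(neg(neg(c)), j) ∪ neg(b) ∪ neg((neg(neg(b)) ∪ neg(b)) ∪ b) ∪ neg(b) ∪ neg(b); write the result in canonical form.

Canonical form:  c ∪ g(c, j) ∪ neg(b) ∪ neg(b) ∪ neg(b) ∪ neg(b)
Match R1:  consume c, g(c, j);  v := neg(b) ∪ neg(b) ∪ neg(b) ∪ neg(b), y := c
The extension variable absorbs all remaining arguments, so the whole application is rewritten.
New term:  neg(b) ∪ neg(b) ∪ neg(b) ∪ neg(b)

Answer: neg(b) ∪ neg(b) ∪ neg(b) ∪ neg(b)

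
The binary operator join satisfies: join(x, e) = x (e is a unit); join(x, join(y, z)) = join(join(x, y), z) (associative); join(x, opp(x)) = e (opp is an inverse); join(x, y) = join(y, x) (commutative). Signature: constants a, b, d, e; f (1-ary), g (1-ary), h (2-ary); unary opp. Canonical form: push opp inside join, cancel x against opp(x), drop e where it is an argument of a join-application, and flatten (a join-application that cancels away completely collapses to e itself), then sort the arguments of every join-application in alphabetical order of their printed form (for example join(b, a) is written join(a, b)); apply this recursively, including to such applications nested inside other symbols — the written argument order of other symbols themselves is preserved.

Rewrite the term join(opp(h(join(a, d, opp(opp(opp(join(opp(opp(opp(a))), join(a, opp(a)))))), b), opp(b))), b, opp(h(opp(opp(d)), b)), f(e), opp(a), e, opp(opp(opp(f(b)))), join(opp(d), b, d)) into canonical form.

Answer: join(b, b, f(e), opp(a), opp(f(b)), opp(h(d, b)), opp(h(join(a, a, b, d), opp(b))))

Derivation:
Push opp inside:  distribute opp over join and collapse double opp
Inverses cancel:  d cancels
Combine occurrences:  join(opp(h(join(a, a, b, d), opp(b))), b, b, opp(h(d, b)), f(e), opp(a), opp(f(b)))
Sort:  join(b, b, f(e), opp(a), opp(f(b)), opp(h(d, b)), opp(h(join(a, a, b, d), opp(b))))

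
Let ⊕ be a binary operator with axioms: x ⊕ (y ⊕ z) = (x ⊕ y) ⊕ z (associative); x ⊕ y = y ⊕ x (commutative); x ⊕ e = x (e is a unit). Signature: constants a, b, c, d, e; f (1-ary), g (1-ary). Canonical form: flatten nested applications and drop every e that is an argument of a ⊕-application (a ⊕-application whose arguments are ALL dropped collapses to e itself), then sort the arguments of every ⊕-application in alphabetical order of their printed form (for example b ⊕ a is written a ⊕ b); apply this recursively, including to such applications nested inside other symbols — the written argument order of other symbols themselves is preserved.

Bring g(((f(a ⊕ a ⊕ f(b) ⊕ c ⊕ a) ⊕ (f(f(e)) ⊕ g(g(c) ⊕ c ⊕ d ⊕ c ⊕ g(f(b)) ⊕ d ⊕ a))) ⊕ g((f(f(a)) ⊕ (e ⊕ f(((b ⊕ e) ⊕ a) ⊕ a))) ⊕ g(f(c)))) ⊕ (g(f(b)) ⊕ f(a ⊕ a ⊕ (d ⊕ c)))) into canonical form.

Descend into:  ((f(a ⊕ a ⊕ f(b) ⊕ c ⊕ a) ⊕ (f(f(e)) ⊕ g(g(c) ⊕ c ⊕ d ⊕ c ⊕ g(f(b)) ⊕ d ⊕ a))) ⊕ g((f(f(a)) ⊕ (e ⊕ f(((b ⊕ e) ⊕ a) ⊕ a))) ⊕ g(f(c)))) ⊕ (g(f(b)) ⊕ f(a ⊕ a ⊕ (d ⊕ c)))
Merge nested applications:  f(a ⊕ a ⊕ f(b) ⊕ c ⊕ a) ⊕ f(f(e)) ⊕ g(g(c) ⊕ c ⊕ d ⊕ c ⊕ g(f(b)) ⊕ d ⊕ a) ⊕ g((f(f(a)) ⊕ (e ⊕ f(((b ⊕ e) ⊕ a) ⊕ a))) ⊕ g(f(c))) ⊕ g(f(b)) ⊕ f(a ⊕ a ⊕ (d ⊕ c))
Inside:  f(a ⊕ a ⊕ f(b) ⊕ c ⊕ a)  →  f(a ⊕ a ⊕ a ⊕ c ⊕ f(b))
Simplify inside:  g(g(c) ⊕ c ⊕ d ⊕ c ⊕ g(f(b)) ⊕ d ⊕ a)  →  g(a ⊕ c ⊕ c ⊕ d ⊕ d ⊕ g(c) ⊕ g(f(b)))
Inside:  g((f(f(a)) ⊕ (e ⊕ f(((b ⊕ e) ⊕ a) ⊕ a))) ⊕ g(f(c)))  →  g(f(a ⊕ a ⊕ b) ⊕ f(f(a)) ⊕ g(f(c)))
Sort:  f(a ⊕ a ⊕ a ⊕ c ⊕ f(b)) ⊕ f(a ⊕ a ⊕ c ⊕ d) ⊕ f(f(e)) ⊕ g(a ⊕ c ⊕ c ⊕ d ⊕ d ⊕ g(c) ⊕ g(f(b))) ⊕ g(f(a ⊕ a ⊕ b) ⊕ f(f(a)) ⊕ g(f(c))) ⊕ g(f(b))
Reassemble:  g(f(a ⊕ a ⊕ a ⊕ c ⊕ f(b)) ⊕ f(a ⊕ a ⊕ c ⊕ d) ⊕ f(f(e)) ⊕ g(a ⊕ c ⊕ c ⊕ d ⊕ d ⊕ g(c) ⊕ g(f(b))) ⊕ g(f(a ⊕ a ⊕ b) ⊕ f(f(a)) ⊕ g(f(c))) ⊕ g(f(b)))

Answer: g(f(a ⊕ a ⊕ a ⊕ c ⊕ f(b)) ⊕ f(a ⊕ a ⊕ c ⊕ d) ⊕ f(f(e)) ⊕ g(a ⊕ c ⊕ c ⊕ d ⊕ d ⊕ g(c) ⊕ g(f(b))) ⊕ g(f(a ⊕ a ⊕ b) ⊕ f(f(a)) ⊕ g(f(c))) ⊕ g(f(b)))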